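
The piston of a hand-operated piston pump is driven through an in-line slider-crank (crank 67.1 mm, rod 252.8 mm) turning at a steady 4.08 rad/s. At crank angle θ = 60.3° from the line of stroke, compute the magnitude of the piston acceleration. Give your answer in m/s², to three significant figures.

0.403

ω = 4.08 rad/s
x(θ) = r cosθ + √(L² − r² sin²θ); with ω constant, a = ω²·d²x/dθ².
d²x/dθ² = −r cosθ − r²(cos2θ)/√u − r⁴ sin²2θ/(4u^{3/2}),  u = L² − r² sin²θ = 0.0605107 m².
Substituting r = 0.0671 m, L = 0.2528 m, θ = 60.3°: d²x/dθ² = -0.02418 m.
a = ω²·d²x/dθ² = (4.08)²·(-0.02418) = -0.40252 m/s²;  |a| = 0.40252 m/s².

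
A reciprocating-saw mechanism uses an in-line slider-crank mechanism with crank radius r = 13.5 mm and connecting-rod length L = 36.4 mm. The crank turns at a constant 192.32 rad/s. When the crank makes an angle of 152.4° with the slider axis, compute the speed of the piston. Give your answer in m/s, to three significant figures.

0.802

ω = 192.3 rad/s
For an in-line slider-crank, x = r cosθ + √(L² − r² sin²θ), so v = −rω sinθ·[1 + r cosθ/√(L² − r² sin²θ)].
With r = 0.0135 m, L = 0.0364 m, θ = 152.4°: √(L² − r² sin²θ) = 0.035859 m.
v = −0.0135·192.3·0.46330·[1 + 0.0135·-0.88620/0.035859] = -0.80155 m/s.
|v| = 0.80155 m/s.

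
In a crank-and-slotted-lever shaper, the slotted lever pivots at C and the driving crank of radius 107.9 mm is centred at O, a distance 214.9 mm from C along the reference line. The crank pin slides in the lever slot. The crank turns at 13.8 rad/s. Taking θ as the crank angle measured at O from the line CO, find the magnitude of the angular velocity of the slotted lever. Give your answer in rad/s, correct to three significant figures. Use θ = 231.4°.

ω = 13.8 rad/s
Crank pin A relative to C: A = (d + r cosθ, r sinθ); lever angle φ = atan2(r sinθ, d + r cosθ).
Differentiating tanφ: φ̇ = rω(d cosθ + r)/(d² + r² + 2dr cosθ).
d² + r² + 2dr cosθ = |CA|² = 0.0288917 m²;  d cosθ + r = -0.026172 m.
|ω_lever| = |0.1079·13.8·-0.026172| / 0.0288917 = 1.3488 rad/s.

1.35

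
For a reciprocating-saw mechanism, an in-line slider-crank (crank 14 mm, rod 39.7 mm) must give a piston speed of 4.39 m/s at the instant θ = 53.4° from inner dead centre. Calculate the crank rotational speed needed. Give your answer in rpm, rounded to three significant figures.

3060

For an in-line slider-crank, |v_piston| = rω|sinθ|·[1 + r cosθ/√(L² − r² sin²θ)].
With r = 0.014 m, L = 0.0397 m, θ = 53.4°: the bracketed kinematic factor |dx/dθ| = 0.013703 m.
ω = v/|dx/dθ| = 4.39/0.013703 = 320.36 rad/s.
N = 60ω/(2π) = 3059.2 rpm.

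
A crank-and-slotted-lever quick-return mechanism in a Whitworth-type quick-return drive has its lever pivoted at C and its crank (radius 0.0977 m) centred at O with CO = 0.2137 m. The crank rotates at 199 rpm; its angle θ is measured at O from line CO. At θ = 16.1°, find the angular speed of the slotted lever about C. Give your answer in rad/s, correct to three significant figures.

ω = 20.84 rad/s (from 199 rpm).
Crank pin A relative to C: A = (d + r cosθ, r sinθ); lever angle φ = atan2(r sinθ, d + r cosθ).
Differentiating tanφ: φ̇ = rω(d cosθ + r)/(d² + r² + 2dr cosθ).
d² + r² + 2dr cosθ = |CA|² = 0.0953322 m²;  d cosθ + r = +0.30302 m.
|ω_lever| = |0.0977·20.84·+0.30302| / 0.0953322 = 6.4715 rad/s.

6.47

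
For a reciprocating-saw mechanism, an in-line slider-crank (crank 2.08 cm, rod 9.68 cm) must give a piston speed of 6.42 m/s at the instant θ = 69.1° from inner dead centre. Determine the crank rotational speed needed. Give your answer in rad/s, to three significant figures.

For an in-line slider-crank, |v_piston| = rω|sinθ|·[1 + r cosθ/√(L² − r² sin²θ)].
With r = 0.0208 m, L = 0.0968 m, θ = 69.1°: the bracketed kinematic factor |dx/dθ| = 0.020952 m.
ω = v/|dx/dθ| = 6.42/0.020952 = 306.42 rad/s.

306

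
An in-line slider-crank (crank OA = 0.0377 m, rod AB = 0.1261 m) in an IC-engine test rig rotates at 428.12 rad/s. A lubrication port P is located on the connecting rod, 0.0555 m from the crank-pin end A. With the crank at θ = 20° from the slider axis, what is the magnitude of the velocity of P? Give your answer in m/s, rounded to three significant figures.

ω = 428.1 rad/s.  Crank-pin speed |V_A| = rω = 16.14 m/s, perpendicular to OA.
Rod angle: sinφ = −(r/L) sinθ ⇒ φ = -5.869°; ω_rod = −rω cosθ/√(L²−r²sin²θ) = -120.91 rad/s.
V_P = V_A + ω_rod × AP, with AP = 0.0555 m along the rod.
Components: V_Px = −rω sinθ − a·ω_rod·sinφ = -6.2064 m/s;  V_Py = rω cosθ + a·ω_rod·cosφ = +8.4915 m/s.
|V_P| = √(V_Px² + V_Py²) = 10.518 m/s.

10.5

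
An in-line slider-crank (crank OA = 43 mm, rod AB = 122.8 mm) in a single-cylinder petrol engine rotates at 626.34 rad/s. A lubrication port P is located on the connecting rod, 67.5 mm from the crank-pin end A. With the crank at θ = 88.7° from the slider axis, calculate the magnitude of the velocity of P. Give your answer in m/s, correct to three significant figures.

27.1

ω = 626.3 rad/s.  Crank-pin speed |V_A| = rω = 26.933 m/s, perpendicular to OA.
Rod angle: sinφ = −(r/L) sinθ ⇒ φ = -20.492°; ω_rod = −rω cosθ/√(L²−r²sin²θ) = -5.3119 rad/s.
V_P = V_A + ω_rod × AP, with AP = 0.0675 m along the rod.
Components: V_Px = −rω sinθ − a·ω_rod·sinφ = -27.051 m/s;  V_Py = rω cosθ + a·ω_rod·cosφ = +0.27516 m/s.
|V_P| = √(V_Px² + V_Py²) = 27.053 m/s.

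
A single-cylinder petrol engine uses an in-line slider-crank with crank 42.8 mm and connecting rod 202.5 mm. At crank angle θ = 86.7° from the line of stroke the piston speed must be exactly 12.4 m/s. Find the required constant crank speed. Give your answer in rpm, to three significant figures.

For an in-line slider-crank, |v_piston| = rω|sinθ|·[1 + r cosθ/√(L² − r² sin²θ)].
With r = 0.0428 m, L = 0.2025 m, θ = 86.7°: the bracketed kinematic factor |dx/dθ| = 0.043261 m.
ω = v/|dx/dθ| = 12.4/0.043261 = 286.63 rad/s.
N = 60ω/(2π) = 2737.1 rpm.

2740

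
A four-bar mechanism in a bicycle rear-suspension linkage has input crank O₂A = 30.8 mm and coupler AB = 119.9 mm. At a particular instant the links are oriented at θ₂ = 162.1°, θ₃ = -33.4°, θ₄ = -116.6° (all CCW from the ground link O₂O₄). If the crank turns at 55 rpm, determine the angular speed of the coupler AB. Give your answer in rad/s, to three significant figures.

ω₂ = 5.76 rad/s (from 55 rpm).
Differentiating the loop-closure r₂e^{iθ₂}+r₃e^{iθ₃}=r₁+r₄e^{iθ₄} gives r₂ω₂e^{iθ₂}+r₃ω₃e^{iθ₃}=r₄ω₄e^{iθ₄}.
Eliminating the other unknown: ω₃ = r₂ω₂ sin(θ₄−θ₂) / [r₃ sin(θ₃−θ₄)].
Numerator sine = +0.98849; denominator sine = +0.99297.
Result = 0.0308·5.76·(+0.98849) / (0.1199·(+0.99297)) = +1.4729 rad/s; magnitude 1.4729 rad/s.

1.47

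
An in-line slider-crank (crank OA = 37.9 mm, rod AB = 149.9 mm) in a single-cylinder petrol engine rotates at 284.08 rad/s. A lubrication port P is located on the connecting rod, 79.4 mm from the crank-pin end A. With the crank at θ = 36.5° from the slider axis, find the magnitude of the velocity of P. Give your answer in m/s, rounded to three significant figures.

ω = 284.1 rad/s.  Crank-pin speed |V_A| = rω = 10.767 m/s, perpendicular to OA.
Rod angle: sinφ = −(r/L) sinθ ⇒ φ = -8.650°; ω_rod = −rω cosθ/√(L²−r²sin²θ) = -58.402 rad/s.
V_P = V_A + ω_rod × AP, with AP = 0.0794 m along the rod.
Components: V_Px = −rω sinθ − a·ω_rod·sinφ = -7.1016 m/s;  V_Py = rω cosθ + a·ω_rod·cosφ = +4.0705 m/s.
|V_P| = √(V_Px² + V_Py²) = 8.1855 m/s.

8.19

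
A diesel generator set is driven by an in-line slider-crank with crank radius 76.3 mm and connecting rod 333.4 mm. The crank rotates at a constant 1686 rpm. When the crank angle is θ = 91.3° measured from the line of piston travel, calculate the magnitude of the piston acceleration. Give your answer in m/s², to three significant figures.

ω = 2π·1686/60 = 176.6 rad/s
x(θ) = r cosθ + √(L² − r² sin²θ); with ω constant, a = ω²·d²x/dθ².
d²x/dθ² = −r cosθ − r²(cos2θ)/√u − r⁴ sin²2θ/(4u^{3/2}),  u = L² − r² sin²θ = 0.105337 m².
Substituting r = 0.0763 m, L = 0.3334 m, θ = 91.3°: d²x/dθ² = +0.019649 m.
a = ω²·d²x/dθ² = (176.6)²·(+0.019649) = +612.52 m/s²;  |a| = 612.52 m/s².

613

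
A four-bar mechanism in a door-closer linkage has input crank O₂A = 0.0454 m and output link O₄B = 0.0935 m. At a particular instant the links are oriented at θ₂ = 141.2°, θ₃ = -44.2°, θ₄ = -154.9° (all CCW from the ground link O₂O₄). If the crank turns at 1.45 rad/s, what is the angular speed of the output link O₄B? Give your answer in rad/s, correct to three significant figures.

0.0708

ω₂ = 1.45 rad/s
Differentiating the loop-closure r₂e^{iθ₂}+r₃e^{iθ₃}=r₁+r₄e^{iθ₄} gives r₂ω₂e^{iθ₂}+r₃ω₃e^{iθ₃}=r₄ω₄e^{iθ₄}.
Eliminating the other unknown: ω₄ = r₂ω₂ sin(θ₂−θ₃) / [r₄ sin(θ₄−θ₃)].
Numerator sine = -0.09411; denominator sine = -0.93544.
Result = 0.0454·1.45·(-0.09411) / (0.0935·(-0.93544)) = +0.070831 rad/s; magnitude 0.070831 rad/s.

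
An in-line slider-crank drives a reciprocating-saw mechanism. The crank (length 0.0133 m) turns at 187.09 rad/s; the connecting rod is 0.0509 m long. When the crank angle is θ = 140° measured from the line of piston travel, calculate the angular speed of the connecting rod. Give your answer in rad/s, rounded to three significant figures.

ω = 187.1 rad/s
The rod makes angle φ with the slider axis where L sinφ = r sinθ; differentiating, L cosφ·φ̇ = r ω cosθ.
L cosφ = √(L² − r² sin²θ) = 0.050177 m.
|ω_rod| = r ω |cosθ| / √(L² − r² sin²θ) = 0.0133·187.1·0.76604/0.050177 = 37.989 rad/s.

38.0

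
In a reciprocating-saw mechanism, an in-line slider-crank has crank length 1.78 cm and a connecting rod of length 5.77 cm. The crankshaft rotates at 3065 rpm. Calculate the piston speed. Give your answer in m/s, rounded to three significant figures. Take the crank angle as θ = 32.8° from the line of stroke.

ω = 2π·3065/60 = 321 rad/s
For an in-line slider-crank, x = r cosθ + √(L² − r² sin²θ), so v = −rω sinθ·[1 + r cosθ/√(L² − r² sin²θ)].
With r = 0.0178 m, L = 0.0577 m, θ = 32.8°: √(L² − r² sin²θ) = 0.056889 m.
v = −0.0178·321·0.54171·[1 + 0.0178·0.84057/0.056889] = -3.9089 m/s.
|v| = 3.9089 m/s.

3.91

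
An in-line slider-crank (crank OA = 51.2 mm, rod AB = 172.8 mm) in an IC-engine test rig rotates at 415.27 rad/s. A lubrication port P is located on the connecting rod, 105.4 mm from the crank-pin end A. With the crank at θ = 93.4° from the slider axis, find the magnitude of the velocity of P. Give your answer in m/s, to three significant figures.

ω = 415.3 rad/s.  Crank-pin speed |V_A| = rω = 21.262 m/s, perpendicular to OA.
Rod angle: sinφ = −(r/L) sinθ ⇒ φ = -17.204°; ω_rod = −rω cosθ/√(L²−r²sin²θ) = +7.639 rad/s.
V_P = V_A + ω_rod × AP, with AP = 0.1054 m along the rod.
Components: V_Px = −rω sinθ − a·ω_rod·sinφ = -20.986 m/s;  V_Py = rω cosθ + a·ω_rod·cosφ = -0.49183 m/s.
|V_P| = √(V_Px² + V_Py²) = 20.992 m/s.

21.0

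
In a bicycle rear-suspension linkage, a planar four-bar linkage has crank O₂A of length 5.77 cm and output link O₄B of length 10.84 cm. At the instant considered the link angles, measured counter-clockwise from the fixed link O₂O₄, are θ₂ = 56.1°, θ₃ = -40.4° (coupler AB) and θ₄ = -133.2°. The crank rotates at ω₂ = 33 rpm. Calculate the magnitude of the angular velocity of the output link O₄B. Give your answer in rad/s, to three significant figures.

1.83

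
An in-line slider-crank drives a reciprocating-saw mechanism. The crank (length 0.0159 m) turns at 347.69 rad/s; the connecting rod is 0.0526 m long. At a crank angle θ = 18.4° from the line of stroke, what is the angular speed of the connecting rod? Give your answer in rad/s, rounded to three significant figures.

ω = 347.7 rad/s
The rod makes angle φ with the slider axis where L sinφ = r sinθ; differentiating, L cosφ·φ̇ = r ω cosθ.
L cosφ = √(L² − r² sin²θ) = 0.05236 m.
|ω_rod| = r ω |cosθ| / √(L² − r² sin²θ) = 0.0159·347.7·0.94888/0.05236 = 100.18 rad/s.

100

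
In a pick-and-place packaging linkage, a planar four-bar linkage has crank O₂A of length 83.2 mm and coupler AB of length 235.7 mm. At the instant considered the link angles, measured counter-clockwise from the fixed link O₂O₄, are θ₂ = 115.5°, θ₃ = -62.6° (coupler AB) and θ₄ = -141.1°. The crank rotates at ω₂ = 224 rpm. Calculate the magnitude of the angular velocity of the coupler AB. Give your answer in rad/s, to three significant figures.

ω₂ = 23.46 rad/s (from 224 rpm).
Differentiating the loop-closure r₂e^{iθ₂}+r₃e^{iθ₃}=r₁+r₄e^{iθ₄} gives r₂ω₂e^{iθ₂}+r₃ω₃e^{iθ₃}=r₄ω₄e^{iθ₄}.
Eliminating the other unknown: ω₃ = r₂ω₂ sin(θ₄−θ₂) / [r₃ sin(θ₃−θ₄)].
Numerator sine = +0.97278; denominator sine = +0.97992.
Result = 0.0832·23.46·(+0.97278) / (0.2357·(+0.97992)) = +8.2198 rad/s; magnitude 8.2198 rad/s.

8.22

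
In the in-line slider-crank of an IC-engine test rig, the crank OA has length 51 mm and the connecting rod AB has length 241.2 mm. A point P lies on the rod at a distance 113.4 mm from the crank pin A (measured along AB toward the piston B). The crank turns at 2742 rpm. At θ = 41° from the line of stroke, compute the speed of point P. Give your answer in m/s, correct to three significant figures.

ω = 287.1 rad/s.  Crank-pin speed |V_A| = rω = 14.644 m/s, perpendicular to OA.
Rod angle: sinφ = −(r/L) sinθ ⇒ φ = -7.974°; ω_rod = −rω cosθ/√(L²−r²sin²θ) = -46.269 rad/s.
V_P = V_A + ω_rod × AP, with AP = 0.1134 m along the rod.
Components: V_Px = −rω sinθ − a·ω_rod·sinφ = -10.335 m/s;  V_Py = rω cosθ + a·ω_rod·cosφ = +5.856 m/s.
|V_P| = √(V_Px² + V_Py²) = 11.879 m/s.

11.9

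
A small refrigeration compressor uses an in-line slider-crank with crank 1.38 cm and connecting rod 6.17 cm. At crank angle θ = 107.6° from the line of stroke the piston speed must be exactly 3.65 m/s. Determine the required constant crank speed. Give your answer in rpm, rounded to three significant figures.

For an in-line slider-crank, |v_piston| = rω|sinθ|·[1 + r cosθ/√(L² − r² sin²θ)].
With r = 0.0138 m, L = 0.0617 m, θ = 107.6°: the bracketed kinematic factor |dx/dθ| = 0.012244 m.
ω = v/|dx/dθ| = 3.65/0.012244 = 298.12 rad/s.
N = 60ω/(2π) = 2846.8 rpm.

2850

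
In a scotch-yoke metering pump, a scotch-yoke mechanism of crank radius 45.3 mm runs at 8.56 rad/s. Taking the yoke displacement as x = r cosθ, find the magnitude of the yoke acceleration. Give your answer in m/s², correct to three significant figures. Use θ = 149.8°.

ω = 8.56 rad/s
x = r cosθ ⇒ ẍ = −rω² cosθ (ω constant).
|a| = rω²|cosθ| = 0.0453·(8.56)²·|cos 149.8°| = 2.8688 m/s².

2.87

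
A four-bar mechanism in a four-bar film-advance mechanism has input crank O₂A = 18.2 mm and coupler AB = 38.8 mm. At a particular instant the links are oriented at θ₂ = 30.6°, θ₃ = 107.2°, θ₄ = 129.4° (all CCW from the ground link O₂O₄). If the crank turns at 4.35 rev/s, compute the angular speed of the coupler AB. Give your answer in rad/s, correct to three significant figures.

ω₂ = 27.33 rad/s (from 4.35 rev/s).
Differentiating the loop-closure r₂e^{iθ₂}+r₃e^{iθ₃}=r₁+r₄e^{iθ₄} gives r₂ω₂e^{iθ₂}+r₃ω₃e^{iθ₃}=r₄ω₄e^{iθ₄}.
Eliminating the other unknown: ω₃ = r₂ω₂ sin(θ₄−θ₂) / [r₃ sin(θ₃−θ₄)].
Numerator sine = +0.98823; denominator sine = -0.37784.
Result = 0.0182·27.33·(+0.98823) / (0.0388·(-0.37784)) = -33.532 rad/s; magnitude 33.532 rad/s.

33.5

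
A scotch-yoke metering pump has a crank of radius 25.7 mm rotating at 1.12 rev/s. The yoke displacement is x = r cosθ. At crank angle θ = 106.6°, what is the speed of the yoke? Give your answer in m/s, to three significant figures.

0.173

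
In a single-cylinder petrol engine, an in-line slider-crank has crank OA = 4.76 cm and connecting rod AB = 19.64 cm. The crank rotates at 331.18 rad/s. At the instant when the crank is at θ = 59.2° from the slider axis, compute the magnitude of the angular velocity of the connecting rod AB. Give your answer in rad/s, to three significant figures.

42.0

ω = 331.2 rad/s
The rod makes angle φ with the slider axis where L sinφ = r sinθ; differentiating, L cosφ·φ̇ = r ω cosθ.
L cosφ = √(L² − r² sin²θ) = 0.1921 m.
|ω_rod| = r ω |cosθ| / √(L² − r² sin²θ) = 0.0476·331.2·0.51204/0.1921 = 42.02 rad/s.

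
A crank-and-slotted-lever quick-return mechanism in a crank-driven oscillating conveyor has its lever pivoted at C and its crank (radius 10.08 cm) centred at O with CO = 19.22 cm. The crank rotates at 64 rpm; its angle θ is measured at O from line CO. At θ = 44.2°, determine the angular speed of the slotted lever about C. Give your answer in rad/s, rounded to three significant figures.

2.15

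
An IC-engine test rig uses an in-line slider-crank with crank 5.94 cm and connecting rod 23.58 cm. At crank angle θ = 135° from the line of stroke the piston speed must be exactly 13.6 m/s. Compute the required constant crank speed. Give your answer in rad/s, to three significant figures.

For an in-line slider-crank, |v_piston| = rω|sinθ|·[1 + r cosθ/√(L² − r² sin²θ)].
With r = 0.0594 m, L = 0.2358 m, θ = 135°: the bracketed kinematic factor |dx/dθ| = 0.034399 m.
ω = v/|dx/dθ| = 13.6/0.034399 = 395.36 rad/s.

395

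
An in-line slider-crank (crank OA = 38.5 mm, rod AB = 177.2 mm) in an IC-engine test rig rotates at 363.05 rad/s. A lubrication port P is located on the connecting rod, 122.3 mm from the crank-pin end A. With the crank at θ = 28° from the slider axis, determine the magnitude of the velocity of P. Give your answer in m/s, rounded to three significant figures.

8.36

ω = 363.1 rad/s.  Crank-pin speed |V_A| = rω = 13.977 m/s, perpendicular to OA.
Rod angle: sinφ = −(r/L) sinθ ⇒ φ = -5.854°; ω_rod = −rω cosθ/√(L²−r²sin²θ) = -70.012 rad/s.
V_P = V_A + ω_rod × AP, with AP = 0.1223 m along the rod.
Components: V_Px = −rω sinθ − a·ω_rod·sinφ = -7.4354 m/s;  V_Py = rω cosθ + a·ω_rod·cosφ = +3.8236 m/s.
|V_P| = √(V_Px² + V_Py²) = 8.3609 m/s.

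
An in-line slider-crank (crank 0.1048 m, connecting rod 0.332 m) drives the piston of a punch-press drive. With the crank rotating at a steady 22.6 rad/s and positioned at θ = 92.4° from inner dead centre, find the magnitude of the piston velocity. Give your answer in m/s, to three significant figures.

ω = 22.6 rad/s
For an in-line slider-crank, x = r cosθ + √(L² − r² sin²θ), so v = −rω sinθ·[1 + r cosθ/√(L² − r² sin²θ)].
With r = 0.1048 m, L = 0.332 m, θ = 92.4°: √(L² − r² sin²θ) = 0.31506 m.
v = −0.1048·22.6·0.99912·[1 + 0.1048·-0.04188/0.31506] = -2.3334 m/s.
|v| = 2.3334 m/s.

2.33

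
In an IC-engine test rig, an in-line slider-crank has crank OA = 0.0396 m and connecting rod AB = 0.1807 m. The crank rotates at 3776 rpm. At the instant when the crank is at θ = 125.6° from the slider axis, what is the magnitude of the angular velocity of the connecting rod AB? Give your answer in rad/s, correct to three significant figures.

51.3

ω = 395.4 rad/s (converted from 3776 rpm).
The rod makes angle φ with the slider axis where L sinφ = r sinθ; differentiating, L cosφ·φ̇ = r ω cosθ.
L cosφ = √(L² − r² sin²θ) = 0.17781 m.
|ω_rod| = r ω |cosθ| / √(L² − r² sin²θ) = 0.0396·395.4·0.58212/0.17781 = 51.265 rad/s.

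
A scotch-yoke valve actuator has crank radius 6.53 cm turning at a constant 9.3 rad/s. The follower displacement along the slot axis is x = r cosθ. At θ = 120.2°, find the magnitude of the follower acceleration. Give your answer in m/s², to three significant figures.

ω = 9.3 rad/s
x = r cosθ ⇒ ẍ = −rω² cosθ (ω constant).
|a| = rω²|cosθ| = 0.0653·(9.3)²·|cos 120.2°| = 2.841 m/s².

2.84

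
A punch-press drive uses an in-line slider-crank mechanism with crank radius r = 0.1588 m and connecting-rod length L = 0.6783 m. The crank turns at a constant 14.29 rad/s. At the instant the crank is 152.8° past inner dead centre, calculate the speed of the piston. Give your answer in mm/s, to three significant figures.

820

ω = 14.29 rad/s
For an in-line slider-crank, x = r cosθ + √(L² − r² sin²θ), so v = −rω sinθ·[1 + r cosθ/√(L² − r² sin²θ)].
With r = 0.1588 m, L = 0.6783 m, θ = 152.8°: √(L² − r² sin²θ) = 0.6744 m.
v = −0.1588·14.29·0.45710·[1 + 0.1588·-0.88942/0.6744] = -0.82004 m/s.
|v| = 0.82004 m/s = 820.04 mm/s.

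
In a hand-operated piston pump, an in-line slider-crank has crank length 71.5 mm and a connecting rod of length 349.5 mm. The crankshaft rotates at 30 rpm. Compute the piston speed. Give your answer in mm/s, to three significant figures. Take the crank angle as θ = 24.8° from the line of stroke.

ω = 2π·30/60 = 3.142 rad/s
For an in-line slider-crank, x = r cosθ + √(L² − r² sin²θ), so v = −rω sinθ·[1 + r cosθ/√(L² − r² sin²θ)].
With r = 0.0715 m, L = 0.3495 m, θ = 24.8°: √(L² − r² sin²θ) = 0.34821 m.
v = −0.0715·3.142·0.41945·[1 + 0.0715·0.90778/0.34821] = -0.11178 m/s.
|v| = 0.11178 m/s = 111.78 mm/s.

112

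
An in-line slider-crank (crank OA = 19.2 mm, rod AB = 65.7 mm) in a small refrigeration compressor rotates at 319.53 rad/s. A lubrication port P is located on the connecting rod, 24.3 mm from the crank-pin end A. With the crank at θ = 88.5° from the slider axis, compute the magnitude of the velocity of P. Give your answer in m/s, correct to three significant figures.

ω = 319.5 rad/s.  Crank-pin speed |V_A| = rω = 6.135 m/s, perpendicular to OA.
Rod angle: sinφ = −(r/L) sinθ ⇒ φ = -16.986°; ω_rod = −rω cosθ/√(L²−r²sin²θ) = -2.5559 rad/s.
V_P = V_A + ω_rod × AP, with AP = 0.0243 m along the rod.
Components: V_Px = −rω sinθ − a·ω_rod·sinφ = -6.151 m/s;  V_Py = rω cosθ + a·ω_rod·cosφ = +0.1012 m/s.
|V_P| = √(V_Px² + V_Py²) = 6.1519 m/s.

6.15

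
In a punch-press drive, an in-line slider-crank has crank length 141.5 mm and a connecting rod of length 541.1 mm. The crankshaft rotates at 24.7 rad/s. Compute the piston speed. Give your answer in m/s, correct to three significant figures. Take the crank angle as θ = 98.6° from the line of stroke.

ω = 24.7 rad/s
For an in-line slider-crank, x = r cosθ + √(L² − r² sin²θ), so v = −rω sinθ·[1 + r cosθ/√(L² − r² sin²θ)].
With r = 0.1415 m, L = 0.5411 m, θ = 98.6°: √(L² − r² sin²θ) = 0.5227 m.
v = −0.1415·24.7·0.98876·[1 + 0.1415·-0.14954/0.5227] = -3.3159 m/s.
|v| = 3.3159 m/s.

3.32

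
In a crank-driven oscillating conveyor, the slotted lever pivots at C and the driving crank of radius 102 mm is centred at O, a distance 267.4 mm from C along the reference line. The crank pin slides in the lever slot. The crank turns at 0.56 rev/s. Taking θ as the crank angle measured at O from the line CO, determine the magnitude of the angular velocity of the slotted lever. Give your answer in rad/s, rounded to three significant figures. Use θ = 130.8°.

0.564

ω = 3.519 rad/s (from 0.56 rev/s).
Crank pin A relative to C: A = (d + r cosθ, r sinθ); lever angle φ = atan2(r sinθ, d + r cosθ).
Differentiating tanφ: φ̇ = rω(d cosθ + r)/(d² + r² + 2dr cosθ).
d² + r² + 2dr cosθ = |CA|² = 0.0462629 m²;  d cosθ + r = -0.072725 m.
|ω_lever| = |0.102·3.519·-0.072725| / 0.0462629 = 0.56418 rad/s.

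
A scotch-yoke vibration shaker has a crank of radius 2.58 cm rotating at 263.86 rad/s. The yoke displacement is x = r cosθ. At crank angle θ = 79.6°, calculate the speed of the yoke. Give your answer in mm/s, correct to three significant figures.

6700

ω = 263.9 rad/s
x = r cosθ ⇒ ẋ = −rω sinθ.
|v| = rω|sinθ| = 0.0258·263.9·|sin 79.6°| = 6.6957 m/s = 6695.7 mm/s.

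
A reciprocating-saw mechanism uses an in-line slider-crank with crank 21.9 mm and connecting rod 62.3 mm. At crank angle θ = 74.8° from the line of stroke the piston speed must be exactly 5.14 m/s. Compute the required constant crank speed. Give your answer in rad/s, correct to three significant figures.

For an in-line slider-crank, |v_piston| = rω|sinθ|·[1 + r cosθ/√(L² − r² sin²θ)].
With r = 0.0219 m, L = 0.0623 m, θ = 74.8°: the bracketed kinematic factor |dx/dθ| = 0.023204 m.
ω = v/|dx/dθ| = 5.14/0.023204 = 221.51 rad/s.

222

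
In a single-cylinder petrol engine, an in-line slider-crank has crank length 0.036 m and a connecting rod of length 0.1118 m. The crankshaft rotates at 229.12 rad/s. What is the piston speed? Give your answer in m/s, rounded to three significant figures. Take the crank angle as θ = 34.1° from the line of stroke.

ω = 229.1 rad/s
For an in-line slider-crank, x = r cosθ + √(L² − r² sin²θ), so v = −rω sinθ·[1 + r cosθ/√(L² − r² sin²θ)].
With r = 0.036 m, L = 0.1118 m, θ = 34.1°: √(L² − r² sin²θ) = 0.10996 m.
v = −0.036·229.1·0.56064·[1 + 0.036·0.82806/0.10996] = -5.878 m/s.
|v| = 5.878 m/s.

5.88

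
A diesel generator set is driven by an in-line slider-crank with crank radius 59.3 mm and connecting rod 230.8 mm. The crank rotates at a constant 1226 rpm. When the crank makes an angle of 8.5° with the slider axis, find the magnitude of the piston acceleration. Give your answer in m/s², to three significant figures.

1210

ω = 2π·1226/60 = 128.4 rad/s
x(θ) = r cosθ + √(L² − r² sin²θ); with ω constant, a = ω²·d²x/dθ².
d²x/dθ² = −r cosθ − r²(cos2θ)/√u − r⁴ sin²2θ/(4u^{3/2}),  u = L² − r² sin²θ = 0.0531918 m².
Substituting r = 0.0593 m, L = 0.2308 m, θ = 8.5°: d²x/dθ² = -0.073251 m.
a = ω²·d²x/dθ² = (128.4)²·(-0.073251) = -1207.4 m/s²;  |a| = 1207.4 m/s².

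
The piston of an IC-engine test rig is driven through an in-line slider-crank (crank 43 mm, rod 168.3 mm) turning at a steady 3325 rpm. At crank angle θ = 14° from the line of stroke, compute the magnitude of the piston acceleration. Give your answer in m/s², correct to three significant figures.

ω = 2π·3325/60 = 348.2 rad/s
x(θ) = r cosθ + √(L² − r² sin²θ); with ω constant, a = ω²·d²x/dθ².
d²x/dθ² = −r cosθ − r²(cos2θ)/√u − r⁴ sin²2θ/(4u^{3/2}),  u = L² − r² sin²θ = 0.0282167 m².
Substituting r = 0.043 m, L = 0.1683 m, θ = 14°: d²x/dθ² = -0.051481 m.
a = ω²·d²x/dθ² = (348.2)²·(-0.051481) = -6241.5 m/s²;  |a| = 6241.5 m/s².

6240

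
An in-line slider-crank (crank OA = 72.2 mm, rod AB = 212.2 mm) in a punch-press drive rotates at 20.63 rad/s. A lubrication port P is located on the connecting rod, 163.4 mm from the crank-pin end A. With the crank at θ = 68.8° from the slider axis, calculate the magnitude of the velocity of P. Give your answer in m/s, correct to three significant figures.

1.53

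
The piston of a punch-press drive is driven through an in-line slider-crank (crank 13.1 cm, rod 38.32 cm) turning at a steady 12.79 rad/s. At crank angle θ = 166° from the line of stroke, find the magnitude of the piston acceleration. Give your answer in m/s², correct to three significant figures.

14.3

ω = 12.79 rad/s
x(θ) = r cosθ + √(L² − r² sin²θ); with ω constant, a = ω²·d²x/dθ².
d²x/dθ² = −r cosθ − r²(cos2θ)/√u − r⁴ sin²2θ/(4u^{3/2}),  u = L² − r² sin²θ = 0.145838 m².
Substituting r = 0.131 m, L = 0.3832 m, θ = 166°: d²x/dθ² = +0.08714 m.
a = ω²·d²x/dθ² = (12.79)²·(+0.08714) = +14.255 m/s²;  |a| = 14.255 m/s².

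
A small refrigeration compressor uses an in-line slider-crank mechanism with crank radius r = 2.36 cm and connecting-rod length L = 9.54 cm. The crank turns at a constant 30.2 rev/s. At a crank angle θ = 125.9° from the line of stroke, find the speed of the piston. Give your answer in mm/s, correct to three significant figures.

3090

ω = 2π·30.2 = 189.8 rad/s
For an in-line slider-crank, x = r cosθ + √(L² − r² sin²θ), so v = −rω sinθ·[1 + r cosθ/√(L² − r² sin²θ)].
With r = 0.0236 m, L = 0.0954 m, θ = 125.9°: √(L² − r² sin²θ) = 0.093465 m.
v = −0.0236·189.8·0.81004·[1 + 0.0236·-0.58637/0.093465] = -3.0904 m/s.
|v| = 3.0904 m/s = 3090.4 mm/s.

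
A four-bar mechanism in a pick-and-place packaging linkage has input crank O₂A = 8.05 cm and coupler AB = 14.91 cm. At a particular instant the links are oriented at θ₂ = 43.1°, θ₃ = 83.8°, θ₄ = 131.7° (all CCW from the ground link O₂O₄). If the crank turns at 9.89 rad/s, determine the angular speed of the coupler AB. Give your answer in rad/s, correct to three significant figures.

7.19

ω₂ = 9.89 rad/s
Differentiating the loop-closure r₂e^{iθ₂}+r₃e^{iθ₃}=r₁+r₄e^{iθ₄} gives r₂ω₂e^{iθ₂}+r₃ω₃e^{iθ₃}=r₄ω₄e^{iθ₄}.
Eliminating the other unknown: ω₃ = r₂ω₂ sin(θ₄−θ₂) / [r₃ sin(θ₃−θ₄)].
Numerator sine = +0.99970; denominator sine = -0.74198.
Result = 0.0805·9.89·(+0.99970) / (0.1491·(-0.74198)) = -7.1944 rad/s; magnitude 7.1944 rad/s.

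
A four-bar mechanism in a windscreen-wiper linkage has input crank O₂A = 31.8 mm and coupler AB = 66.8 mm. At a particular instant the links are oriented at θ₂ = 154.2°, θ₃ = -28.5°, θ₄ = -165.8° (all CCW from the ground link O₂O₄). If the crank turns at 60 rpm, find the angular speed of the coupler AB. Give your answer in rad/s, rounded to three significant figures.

ω₂ = 6.283 rad/s (from 60 rpm).
Differentiating the loop-closure r₂e^{iθ₂}+r₃e^{iθ₃}=r₁+r₄e^{iθ₄} gives r₂ω₂e^{iθ₂}+r₃ω₃e^{iθ₃}=r₄ω₄e^{iθ₄}.
Eliminating the other unknown: ω₃ = r₂ω₂ sin(θ₄−θ₂) / [r₃ sin(θ₃−θ₄)].
Numerator sine = +0.64279; denominator sine = +0.67816.
Result = 0.0318·6.283·(+0.64279) / (0.0668·(+0.67816)) = +2.8351 rad/s; magnitude 2.8351 rad/s.

2.84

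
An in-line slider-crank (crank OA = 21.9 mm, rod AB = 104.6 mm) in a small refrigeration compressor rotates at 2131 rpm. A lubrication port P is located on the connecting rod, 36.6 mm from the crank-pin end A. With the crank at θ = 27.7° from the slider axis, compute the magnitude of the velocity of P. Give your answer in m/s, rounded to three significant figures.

3.71

ω = 223.2 rad/s.  Crank-pin speed |V_A| = rω = 4.8872 m/s, perpendicular to OA.
Rod angle: sinφ = −(r/L) sinθ ⇒ φ = -5.585°; ω_rod = −rω cosθ/√(L²−r²sin²θ) = -41.565 rad/s.
V_P = V_A + ω_rod × AP, with AP = 0.0366 m along the rod.
Components: V_Px = −rω sinθ − a·ω_rod·sinφ = -2.4198 m/s;  V_Py = rω cosθ + a·ω_rod·cosφ = +2.813 m/s.
|V_P| = √(V_Px² + V_Py²) = 3.7106 m/s.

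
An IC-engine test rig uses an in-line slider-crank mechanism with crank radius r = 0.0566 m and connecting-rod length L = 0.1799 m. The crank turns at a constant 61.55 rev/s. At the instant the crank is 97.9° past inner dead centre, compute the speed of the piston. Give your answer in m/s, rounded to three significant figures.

ω = 2π·61.5 = 386.7 rad/s
For an in-line slider-crank, x = r cosθ + √(L² − r² sin²θ), so v = −rω sinθ·[1 + r cosθ/√(L² − r² sin²θ)].
With r = 0.0566 m, L = 0.1799 m, θ = 97.9°: √(L² − r² sin²θ) = 0.17094 m.
v = −0.0566·386.7·0.99051·[1 + 0.0566·-0.13744/0.17094] = -20.694 m/s.
|v| = 20.694 m/s.

20.7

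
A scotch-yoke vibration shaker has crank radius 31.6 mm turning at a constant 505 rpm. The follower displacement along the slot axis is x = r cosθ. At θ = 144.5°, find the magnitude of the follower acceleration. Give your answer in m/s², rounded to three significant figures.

71.9

ω = 52.88 rad/s (from 505 rpm).
x = r cosθ ⇒ ẍ = −rω² cosθ (ω constant).
|a| = rω²|cosθ| = 0.0316·(52.88)²·|cos 144.5°| = 71.947 m/s².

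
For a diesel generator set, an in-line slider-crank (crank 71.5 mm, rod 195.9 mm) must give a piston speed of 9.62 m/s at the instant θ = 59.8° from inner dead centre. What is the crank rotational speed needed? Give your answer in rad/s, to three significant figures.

For an in-line slider-crank, |v_piston| = rω|sinθ|·[1 + r cosθ/√(L² − r² sin²θ)].
With r = 0.0715 m, L = 0.1959 m, θ = 59.8°: the bracketed kinematic factor |dx/dθ| = 0.073751 m.
ω = v/|dx/dθ| = 9.62/0.073751 = 130.44 rad/s.

130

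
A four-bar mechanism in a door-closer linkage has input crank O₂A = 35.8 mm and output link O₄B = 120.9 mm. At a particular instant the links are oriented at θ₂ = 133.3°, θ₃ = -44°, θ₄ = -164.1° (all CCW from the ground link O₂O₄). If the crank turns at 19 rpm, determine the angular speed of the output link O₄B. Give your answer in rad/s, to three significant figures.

ω₂ = 1.99 rad/s (from 19 rpm).
Differentiating the loop-closure r₂e^{iθ₂}+r₃e^{iθ₃}=r₁+r₄e^{iθ₄} gives r₂ω₂e^{iθ₂}+r₃ω₃e^{iθ₃}=r₄ω₄e^{iθ₄}.
Eliminating the other unknown: ω₄ = r₂ω₂ sin(θ₂−θ₃) / [r₄ sin(θ₄−θ₃)].
Numerator sine = +0.04711; denominator sine = -0.86515.
Result = 0.0358·1.99·(+0.04711) / (0.1209·(-0.86515)) = -0.032079 rad/s; magnitude 0.032079 rad/s.

0.0321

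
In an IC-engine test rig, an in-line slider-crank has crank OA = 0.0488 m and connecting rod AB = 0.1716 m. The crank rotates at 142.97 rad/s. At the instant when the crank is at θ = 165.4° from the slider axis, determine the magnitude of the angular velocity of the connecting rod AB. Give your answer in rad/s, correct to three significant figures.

39.4

ω = 143 rad/s
The rod makes angle φ with the slider axis where L sinφ = r sinθ; differentiating, L cosφ·φ̇ = r ω cosθ.
L cosφ = √(L² − r² sin²θ) = 0.17116 m.
|ω_rod| = r ω |cosθ| / √(L² − r² sin²θ) = 0.0488·143·0.96771/0.17116 = 39.447 rad/s.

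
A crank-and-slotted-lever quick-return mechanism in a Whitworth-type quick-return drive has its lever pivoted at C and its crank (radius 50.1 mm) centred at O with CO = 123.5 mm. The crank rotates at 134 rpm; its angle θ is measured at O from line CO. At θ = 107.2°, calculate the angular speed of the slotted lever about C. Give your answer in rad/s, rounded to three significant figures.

ω = 14.03 rad/s (from 134 rpm).
Crank pin A relative to C: A = (d + r cosθ, r sinθ); lever angle φ = atan2(r sinθ, d + r cosθ).
Differentiating tanφ: φ̇ = rω(d cosθ + r)/(d² + r² + 2dr cosθ).
d² + r² + 2dr cosθ = |CA|² = 0.014103 m²;  d cosθ + r = +0.01358 m.
|ω_lever| = |0.0501·14.03·+0.01358| / 0.014103 = 0.67696 rad/s.

0.677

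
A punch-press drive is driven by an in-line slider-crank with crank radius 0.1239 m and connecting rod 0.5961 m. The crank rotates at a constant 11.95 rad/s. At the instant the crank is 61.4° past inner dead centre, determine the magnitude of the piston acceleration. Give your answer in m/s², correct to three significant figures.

ω = 11.95 rad/s
x(θ) = r cosθ + √(L² − r² sin²θ); with ω constant, a = ω²·d²x/dθ².
d²x/dθ² = −r cosθ − r²(cos2θ)/√u − r⁴ sin²2θ/(4u^{3/2}),  u = L² − r² sin²θ = 0.343502 m².
Substituting r = 0.1239 m, L = 0.5961 m, θ = 61.4°: d²x/dθ² = -0.045328 m.
a = ω²·d²x/dθ² = (11.95)²·(-0.045328) = -6.4729 m/s²;  |a| = 6.4729 m/s².

6.47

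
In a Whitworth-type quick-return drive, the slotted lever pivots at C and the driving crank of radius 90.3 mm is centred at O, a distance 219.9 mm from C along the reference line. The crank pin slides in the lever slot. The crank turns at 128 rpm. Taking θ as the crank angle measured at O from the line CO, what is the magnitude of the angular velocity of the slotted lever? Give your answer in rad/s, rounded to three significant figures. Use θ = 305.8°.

ω = 13.4 rad/s (from 128 rpm).
Crank pin A relative to C: A = (d + r cosθ, r sinθ); lever angle φ = atan2(r sinθ, d + r cosθ).
Differentiating tanφ: φ̇ = rω(d cosθ + r)/(d² + r² + 2dr cosθ).
d² + r² + 2dr cosθ = |CA|² = 0.0797411 m²;  d cosθ + r = +0.21893 m.
|ω_lever| = |0.0903·13.4·+0.21893| / 0.0797411 = 3.3232 rad/s.

3.32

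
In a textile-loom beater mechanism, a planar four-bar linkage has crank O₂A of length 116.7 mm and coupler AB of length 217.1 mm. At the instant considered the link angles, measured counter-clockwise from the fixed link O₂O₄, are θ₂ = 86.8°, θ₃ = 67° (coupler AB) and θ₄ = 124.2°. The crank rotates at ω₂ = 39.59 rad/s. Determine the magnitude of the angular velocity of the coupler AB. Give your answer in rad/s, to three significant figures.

ω₂ = 39.59 rad/s
Differentiating the loop-closure r₂e^{iθ₂}+r₃e^{iθ₃}=r₁+r₄e^{iθ₄} gives r₂ω₂e^{iθ₂}+r₃ω₃e^{iθ₃}=r₄ω₄e^{iθ₄}.
Eliminating the other unknown: ω₃ = r₂ω₂ sin(θ₄−θ₂) / [r₃ sin(θ₃−θ₄)].
Numerator sine = +0.60738; denominator sine = -0.84057.
Result = 0.1167·39.59·(+0.60738) / (0.2171·(-0.84057)) = -15.377 rad/s; magnitude 15.377 rad/s.

15.4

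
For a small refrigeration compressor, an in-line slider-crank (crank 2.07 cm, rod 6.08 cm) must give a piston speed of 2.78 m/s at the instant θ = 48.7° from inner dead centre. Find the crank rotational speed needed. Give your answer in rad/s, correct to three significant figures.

For an in-line slider-crank, |v_piston| = rω|sinθ|·[1 + r cosθ/√(L² − r² sin²θ)].
With r = 0.0207 m, L = 0.0608 m, θ = 48.7°: the bracketed kinematic factor |dx/dθ| = 0.019166 m.
ω = v/|dx/dθ| = 2.78/0.019166 = 145.05 rad/s.

145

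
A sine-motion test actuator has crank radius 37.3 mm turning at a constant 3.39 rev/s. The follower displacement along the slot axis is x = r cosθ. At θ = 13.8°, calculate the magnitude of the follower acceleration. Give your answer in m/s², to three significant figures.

16.4

ω = 21.3 rad/s (from 3.39 rev/s).
x = r cosθ ⇒ ẍ = −rω² cosθ (ω constant).
|a| = rω²|cosθ| = 0.0373·(21.3)²·|cos 13.8°| = 16.434 m/s².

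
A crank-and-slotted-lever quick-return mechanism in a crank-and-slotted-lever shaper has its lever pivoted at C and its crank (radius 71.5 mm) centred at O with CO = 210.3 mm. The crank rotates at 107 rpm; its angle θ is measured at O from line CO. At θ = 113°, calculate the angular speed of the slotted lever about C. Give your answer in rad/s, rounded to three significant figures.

ω = 11.21 rad/s (from 107 rpm).
Crank pin A relative to C: A = (d + r cosθ, r sinθ); lever angle φ = atan2(r sinθ, d + r cosθ).
Differentiating tanφ: φ̇ = rω(d cosθ + r)/(d² + r² + 2dr cosθ).
d² + r² + 2dr cosθ = |CA|² = 0.0375879 m²;  d cosθ + r = -0.010671 m.
|ω_lever| = |0.0715·11.21·-0.010671| / 0.0375879 = 0.22744 rad/s.

0.227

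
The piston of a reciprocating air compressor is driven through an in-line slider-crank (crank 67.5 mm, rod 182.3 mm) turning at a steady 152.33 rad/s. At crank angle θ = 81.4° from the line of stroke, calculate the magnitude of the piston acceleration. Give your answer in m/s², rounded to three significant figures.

359

ω = 152.3 rad/s
x(θ) = r cosθ + √(L² − r² sin²θ); with ω constant, a = ω²·d²x/dθ².
d²x/dθ² = −r cosθ − r²(cos2θ)/√u − r⁴ sin²2θ/(4u^{3/2}),  u = L² − r² sin²θ = 0.0287789 m².
Substituting r = 0.0675 m, L = 0.1823 m, θ = 81.4°: d²x/dθ² = +0.01547 m.
a = ω²·d²x/dθ² = (152.3)²·(+0.01547) = +358.97 m/s²;  |a| = 358.97 m/s².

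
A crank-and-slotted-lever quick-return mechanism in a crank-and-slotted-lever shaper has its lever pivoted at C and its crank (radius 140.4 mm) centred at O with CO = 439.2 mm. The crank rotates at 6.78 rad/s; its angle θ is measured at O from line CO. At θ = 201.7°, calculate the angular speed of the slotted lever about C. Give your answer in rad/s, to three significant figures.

ω = 6.78 rad/s
Crank pin A relative to C: A = (d + r cosθ, r sinθ); lever angle φ = atan2(r sinθ, d + r cosθ).
Differentiating tanφ: φ̇ = rω(d cosθ + r)/(d² + r² + 2dr cosθ).
d² + r² + 2dr cosθ = |CA|² = 0.0980213 m²;  d cosθ + r = -0.26768 m.
|ω_lever| = |0.1404·6.78·-0.26768| / 0.0980213 = 2.5995 rad/s.

2.60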